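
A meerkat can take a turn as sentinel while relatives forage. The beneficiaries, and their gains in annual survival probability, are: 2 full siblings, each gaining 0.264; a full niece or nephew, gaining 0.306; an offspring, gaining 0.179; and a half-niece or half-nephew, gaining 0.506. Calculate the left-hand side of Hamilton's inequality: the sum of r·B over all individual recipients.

0.49325

r to a full sibling = 1/2 (full sibs share both parents — two paths of length 2: r = 2·(1/2)^2 = 1/2).
r to a full niece or nephew = 0.25 (full aunt/uncle↔niece/nephew: two paths of length 3 through the shared grandparent pair: r = 2·(1/2)^3 = 1/4).
r to an offspring = 0.5 (one parent–offspring link: r = (1/2)^1 = 1/2).
r to a half-niece or half-nephew = 1/8 (half-aunt/uncle↔niece/nephew: one path of length 3: r = (1/2)^3 = 1/8).
Summing one r·B term per recipient: 2·0.5·0.264 + 1·0.25·0.306 + 1·0.5·0.179 + 1·0.125·0.506 = 0.49325.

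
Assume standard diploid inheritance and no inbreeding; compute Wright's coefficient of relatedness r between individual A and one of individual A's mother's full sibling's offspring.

Each parent–offspring link contributes a factor of 1/2, and independent paths through distinct common ancestors add.
First cousins share one grandparent pair — two paths of length 4: r = 2·(1/2)^4 = 1/8.

0.125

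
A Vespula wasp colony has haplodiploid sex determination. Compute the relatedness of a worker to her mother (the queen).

0.5

One meiotic link between diploid queen and diploid daughter: r = 1/2.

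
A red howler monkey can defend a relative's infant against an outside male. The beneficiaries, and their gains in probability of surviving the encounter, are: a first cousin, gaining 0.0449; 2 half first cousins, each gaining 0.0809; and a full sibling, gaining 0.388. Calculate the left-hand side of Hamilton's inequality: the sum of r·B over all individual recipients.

0.209725

r to a first cousin = 1/8 (first cousins share one grandparent pair — two paths of length 4: r = 2·(1/2)^4 = 1/8).
r to a half first cousin = 0.0625 (half first cousins share one grandparent — one path of length 4: r = (1/2)^4 = 1/16).
r to a full sibling = 1/2 (full sibs share both parents — two paths of length 2: r = 2·(1/2)^2 = 1/2).
Summing one r·B term per recipient: 1·0.125·0.0449 + 2·0.0625·0.0809 + 1·0.5·0.388 = 0.209725.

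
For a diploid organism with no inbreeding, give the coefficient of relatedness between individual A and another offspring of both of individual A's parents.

0.5

Each parent–offspring link contributes a factor of 1/2, and independent paths through distinct common ancestors add.
Full sibs share both parents — two paths of length 2: r = 2·(1/2)^2 = 1/2.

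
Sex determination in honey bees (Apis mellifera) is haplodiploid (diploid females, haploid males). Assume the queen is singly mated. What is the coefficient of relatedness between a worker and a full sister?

0.75

Haplodiploid full sisters inherit their father's entire haploid genome identically (contributing 1/2) and on average half of their mother's contribution (1/2 · 1/2 = 1/4); r = 1/2 + 1/4 = 3/4.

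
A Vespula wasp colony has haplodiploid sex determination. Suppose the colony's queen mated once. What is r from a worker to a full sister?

0.75

Haplodiploid full sisters inherit their father's entire haploid genome identically (contributing 1/2) and on average half of their mother's contribution (1/2 · 1/2 = 1/4); r = 1/2 + 1/4 = 3/4.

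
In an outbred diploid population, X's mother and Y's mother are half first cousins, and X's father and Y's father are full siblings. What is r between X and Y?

Wright's path rule: contributions from independent ancestry routes add.
X and Y are related in two ways: half second cousins through their mothers (r = 1/64) and first cousins through their fathers (r = 1/8).
r = 1/64 + 1/8 = 9/64 = 0.140625.

0.140625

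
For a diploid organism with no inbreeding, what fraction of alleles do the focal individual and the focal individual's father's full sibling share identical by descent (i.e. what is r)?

0.25

Each parent–offspring link contributes a factor of 1/2, and independent paths through distinct common ancestors add.
Full aunt/uncle↔niece/nephew: two paths of length 3 through the shared grandparent pair: r = 2·(1/2)^3 = 1/4.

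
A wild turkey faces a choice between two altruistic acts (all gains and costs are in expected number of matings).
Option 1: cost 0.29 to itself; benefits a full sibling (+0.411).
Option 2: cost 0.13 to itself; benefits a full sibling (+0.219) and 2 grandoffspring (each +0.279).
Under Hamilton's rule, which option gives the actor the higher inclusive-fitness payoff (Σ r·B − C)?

Option 2

Option 1: r to a full sibling = 0.5.
Option 1: Σ r·B − C = (1·0.5·0.411) − 0.29 = -0.0845.
Option 2: r to a full sibling = 0.5.
Option 2: r to a grandoffspring = 0.25.
Option 2: Σ r·B − C = (1·0.5·0.219 + 2·0.25·0.279) − 0.13 = 0.119.
Option 2 has the higher net inclusive-fitness payoff.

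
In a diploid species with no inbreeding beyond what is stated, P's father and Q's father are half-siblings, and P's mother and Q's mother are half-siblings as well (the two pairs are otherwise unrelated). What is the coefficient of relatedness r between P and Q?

With two independent routes of shared ancestry, r is the sum of the two contributions.
P and Q are related in two ways: half first cousins through their fathers (r = 1/16) and half first cousins through their mothers (r = 1/16).
r = 1/16 + 1/16 = 1/8 = 0.125.

0.125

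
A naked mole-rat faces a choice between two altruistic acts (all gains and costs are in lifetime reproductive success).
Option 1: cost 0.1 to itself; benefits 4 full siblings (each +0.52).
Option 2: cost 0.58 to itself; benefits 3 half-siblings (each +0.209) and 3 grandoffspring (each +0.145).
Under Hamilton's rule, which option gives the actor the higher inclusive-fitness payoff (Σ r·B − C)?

Option 1: r to a full sibling = 0.5.
Option 1: Σ r·B − C = (4·0.5·0.52) − 0.1 = 0.94.
Option 2: r to a half-sibling = 0.25.
Option 2: r to a grandoffspring = 0.25.
Option 2: Σ r·B − C = (3·0.25·0.209 + 3·0.25·0.145) − 0.58 = -0.3145.
Option 1 has the higher net inclusive-fitness payoff.

Option 1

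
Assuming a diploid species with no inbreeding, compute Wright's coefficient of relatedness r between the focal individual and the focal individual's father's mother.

0.25

Each parent–offspring link contributes a factor of 1/2, and independent paths through distinct common ancestors add.
Two parent–offspring links: r = (1/2)^2 = 1/4.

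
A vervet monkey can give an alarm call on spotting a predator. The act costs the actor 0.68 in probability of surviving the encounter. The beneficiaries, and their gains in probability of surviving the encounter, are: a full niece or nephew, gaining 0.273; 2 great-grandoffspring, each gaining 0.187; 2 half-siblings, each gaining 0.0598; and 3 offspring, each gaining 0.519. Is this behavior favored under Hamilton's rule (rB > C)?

Hamilton's rule: the trait is favored when the sum of r·B over every recipient exceeds the actor's cost C.
r to a full niece or nephew = 0.25 (full aunt/uncle↔niece/nephew: two paths of length 3 through the shared grandparent pair: r = 2·(1/2)^3 = 1/4).
r to a great-grandoffspring = 0.125 (three parent–offspring links: r = (1/2)^3 = 1/8).
r to a half-sibling = 1/4 (half-sibs share one parent — one path of length 2: r = (1/2)^2 = 1/4).
r to an offspring = 0.5 (one parent–offspring link: r = (1/2)^1 = 1/2).
Summing one r·B term per recipient: 1·0.25·0.273 + 2·0.125·0.187 + 2·0.25·0.0598 + 3·0.5·0.519 = 0.9234.
0.9234 > 0.68: the indirect benefit exceeds the cost.

Yes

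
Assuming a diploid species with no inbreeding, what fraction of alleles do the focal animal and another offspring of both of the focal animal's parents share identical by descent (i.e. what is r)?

0.5

Each parent–offspring link contributes a factor of 1/2, and independent paths through distinct common ancestors add.
Full sibs share both parents — two paths of length 2: r = 2·(1/2)^2 = 1/2.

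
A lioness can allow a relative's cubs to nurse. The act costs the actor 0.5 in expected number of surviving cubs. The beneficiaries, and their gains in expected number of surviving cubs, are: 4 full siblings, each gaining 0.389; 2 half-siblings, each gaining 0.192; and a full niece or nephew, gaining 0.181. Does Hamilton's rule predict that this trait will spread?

Hamilton's rule: the trait is favored when the sum of r·B over every recipient exceeds the actor's cost C.
r to a full sibling = 1/2 (full sibs share both parents — two paths of length 2: r = 2·(1/2)^2 = 1/2).
r to a half-sibling = 0.25 (half-sibs share one parent — one path of length 2: r = (1/2)^2 = 1/4).
r to a full niece or nephew = 1/4 (full aunt/uncle↔niece/nephew: two paths of length 3 through the shared grandparent pair: r = 2·(1/2)^3 = 1/4).
Summing one r·B term per recipient: 4·0.5·0.389 + 2·0.25·0.192 + 1·0.25·0.181 = 0.91925.
0.91925 > 0.5: the indirect benefit exceeds the cost.

Yes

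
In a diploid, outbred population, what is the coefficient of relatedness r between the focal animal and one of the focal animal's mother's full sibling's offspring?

Each parent–offspring link contributes a factor of 1/2, and independent paths through distinct common ancestors add.
First cousins share one grandparent pair — two paths of length 4: r = 2·(1/2)^4 = 1/8.

0.125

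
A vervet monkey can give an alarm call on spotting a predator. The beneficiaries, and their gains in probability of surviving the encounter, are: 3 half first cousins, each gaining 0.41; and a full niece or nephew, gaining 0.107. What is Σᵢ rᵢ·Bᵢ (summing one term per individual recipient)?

r to a half first cousin = 1/16 (half first cousins share one grandparent — one path of length 4: r = (1/2)^4 = 1/16).
r to a full niece or nephew = 1/4 (full aunt/uncle↔niece/nephew: two paths of length 3 through the shared grandparent pair: r = 2·(1/2)^3 = 1/4).
Summing one r·B term per recipient: 3·0.0625·0.41 + 1·0.25·0.107 = 0.103625.

0.103625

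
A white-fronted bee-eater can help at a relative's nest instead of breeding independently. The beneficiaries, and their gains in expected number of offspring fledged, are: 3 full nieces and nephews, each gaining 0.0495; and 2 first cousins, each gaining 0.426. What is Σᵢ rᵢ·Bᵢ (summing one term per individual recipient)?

r to a full niece or nephew = 0.25 (full aunt/uncle↔niece/nephew: two paths of length 3 through the shared grandparent pair: r = 2·(1/2)^3 = 1/4).
r to a first cousin = 1/8 (first cousins share one grandparent pair — two paths of length 4: r = 2·(1/2)^4 = 1/8).
Summing one r·B term per recipient: 3·0.25·0.0495 + 2·0.125·0.426 = 0.143625.

0.143625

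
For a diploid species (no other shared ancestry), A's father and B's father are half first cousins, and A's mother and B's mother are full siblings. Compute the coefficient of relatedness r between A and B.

With two independent routes of shared ancestry, r is the sum of the two contributions.
A and B are related in two ways: half second cousins through their fathers (r = 1/64) and first cousins through their mothers (r = 1/8).
r = 1/64 + 1/8 = 0.140625.

0.140625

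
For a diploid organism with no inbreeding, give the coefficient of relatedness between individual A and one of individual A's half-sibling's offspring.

Each parent–offspring link contributes a factor of 1/2, and independent paths through distinct common ancestors add.
Half-aunt/uncle↔niece/nephew: one path of length 3: r = (1/2)^3 = 1/8.

0.125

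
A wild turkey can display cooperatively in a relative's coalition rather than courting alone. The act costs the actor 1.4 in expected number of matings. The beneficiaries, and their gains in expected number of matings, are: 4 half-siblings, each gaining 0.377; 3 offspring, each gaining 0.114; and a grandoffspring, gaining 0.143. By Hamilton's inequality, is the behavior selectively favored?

No

Hamilton's rule: the trait is favored when the sum of r·B over every recipient exceeds the actor's cost C.
r to a half-sibling = 0.25 (half-sibs share one parent — one path of length 2: r = (1/2)^2 = 1/4).
r to an offspring = 0.5 (one parent–offspring link: r = (1/2)^1 = 1/2).
r to a grandoffspring = 0.25 (two parent–offspring links: r = (1/2)^2 = 1/4).
Summing one r·B term per recipient: 4·0.25·0.377 + 3·0.5·0.114 + 1·0.25·0.143 = 0.58375.
0.58375 < 1.4: the indirect benefit is less than the cost.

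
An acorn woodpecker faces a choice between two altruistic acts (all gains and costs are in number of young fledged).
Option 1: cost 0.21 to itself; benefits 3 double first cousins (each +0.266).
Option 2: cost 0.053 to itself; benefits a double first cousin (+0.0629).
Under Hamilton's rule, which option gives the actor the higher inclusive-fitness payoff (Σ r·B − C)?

Option 1: r to a double first cousin = 0.25.
Option 1: Σ r·B − C = (3·0.25·0.266) − 0.21 = -0.0105.
Option 2: r to a double first cousin = 0.25.
Option 2: Σ r·B − C = (1·0.25·0.0629) − 0.053 = -0.037275.
Option 1 has the higher net inclusive-fitness payoff.

Option 1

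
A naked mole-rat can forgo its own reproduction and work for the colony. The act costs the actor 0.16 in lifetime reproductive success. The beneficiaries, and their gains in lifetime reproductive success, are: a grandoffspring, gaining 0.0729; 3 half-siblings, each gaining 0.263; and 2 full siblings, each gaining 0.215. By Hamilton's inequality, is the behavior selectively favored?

Hamilton's rule: the trait is favored when the sum of r·B over every recipient exceeds the actor's cost C.
r to a grandoffspring = 1/4 (two parent–offspring links: r = (1/2)^2 = 1/4).
r to a half-sibling = 0.25 (half-sibs share one parent — one path of length 2: r = (1/2)^2 = 1/4).
r to a full sibling = 0.5 (full sibs share both parents — two paths of length 2: r = 2·(1/2)^2 = 1/2).
Summing one r·B term per recipient: 1·0.25·0.0729 + 3·0.25·0.263 + 2·0.5·0.215 = 0.430475.
0.430475 > 0.16: the indirect benefit exceeds the cost.

Yes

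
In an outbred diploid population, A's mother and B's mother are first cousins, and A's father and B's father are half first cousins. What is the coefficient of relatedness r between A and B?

0.046875

Relatedness sums over independent paths through distinct common ancestors.
A and B are related in two ways: second cousins through their mothers (r = 1/32) and half second cousins through their fathers (r = 1/64).
r = 1/32 + 1/64 = 3/64 = 0.046875.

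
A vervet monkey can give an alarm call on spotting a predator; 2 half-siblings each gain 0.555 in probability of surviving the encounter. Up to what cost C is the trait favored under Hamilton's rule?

r to a half-sibling = 1/4 (half-sibs share one parent — one path of length 2: r = (1/2)^2 = 1/4).
Hamilton's rule: n·r·B > C, so the trait is favored while C < n·r·B = 2·0.25·0.555 = 0.2775.

0.2775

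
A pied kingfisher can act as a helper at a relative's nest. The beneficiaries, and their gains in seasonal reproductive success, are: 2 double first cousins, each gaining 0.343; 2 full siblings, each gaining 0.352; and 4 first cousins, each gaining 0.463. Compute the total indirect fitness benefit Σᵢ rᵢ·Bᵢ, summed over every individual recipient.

0.755

r to a double first cousin = 0.25 (double first cousins share both grandparent pairs — four paths of length 4: r = 4·(1/2)^4 = 1/4).
r to a full sibling = 0.5 (full sibs share both parents — two paths of length 2: r = 2·(1/2)^2 = 1/2).
r to a first cousin = 0.125 (first cousins share one grandparent pair — two paths of length 4: r = 2·(1/2)^4 = 1/8).
Summing one r·B term per recipient: 2·0.25·0.343 + 2·0.5·0.352 + 4·0.125·0.463 = 0.755.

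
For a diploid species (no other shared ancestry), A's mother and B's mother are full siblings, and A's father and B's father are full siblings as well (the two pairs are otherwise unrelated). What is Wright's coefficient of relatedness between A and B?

0.25

Relatedness sums over independent paths through distinct common ancestors.
A and B are related in two ways: first cousins through their mothers (r = 1/8) and first cousins through their fathers (r = 1/8) — i.e. double first cousins.
r = 1/8 + 1/8 = 0.25.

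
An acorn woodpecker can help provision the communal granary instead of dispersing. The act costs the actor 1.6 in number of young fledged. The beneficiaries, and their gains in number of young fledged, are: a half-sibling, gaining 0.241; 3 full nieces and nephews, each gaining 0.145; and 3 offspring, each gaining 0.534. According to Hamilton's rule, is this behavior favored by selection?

Hamilton's rule: the trait is favored when the sum of r·B over every recipient exceeds the actor's cost C.
r to a half-sibling = 0.25 (half-sibs share one parent — one path of length 2: r = (1/2)^2 = 1/4).
r to a full niece or nephew = 1/4 (full aunt/uncle↔niece/nephew: two paths of length 3 through the shared grandparent pair: r = 2·(1/2)^3 = 1/4).
r to an offspring = 0.5 (one parent–offspring link: r = (1/2)^1 = 1/2).
Summing one r·B term per recipient: 1·0.25·0.241 + 3·0.25·0.145 + 3·0.5·0.534 = 0.97.
0.97 < 1.6: the indirect benefit is less than the cost.

No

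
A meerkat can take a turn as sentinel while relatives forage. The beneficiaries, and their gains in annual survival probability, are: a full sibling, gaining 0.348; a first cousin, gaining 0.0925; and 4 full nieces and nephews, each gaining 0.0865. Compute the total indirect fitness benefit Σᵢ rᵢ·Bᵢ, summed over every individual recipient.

r to a full sibling = 0.5 (full sibs share both parents — two paths of length 2: r = 2·(1/2)^2 = 1/2).
r to a first cousin = 1/8 (first cousins share one grandparent pair — two paths of length 4: r = 2·(1/2)^4 = 1/8).
r to a full niece or nephew = 1/4 (full aunt/uncle↔niece/nephew: two paths of length 3 through the shared grandparent pair: r = 2·(1/2)^3 = 1/4).
Summing one r·B term per recipient: 1·0.5·0.348 + 1·0.125·0.0925 + 4·0.25·0.0865 = 0.2720625.

0.2720625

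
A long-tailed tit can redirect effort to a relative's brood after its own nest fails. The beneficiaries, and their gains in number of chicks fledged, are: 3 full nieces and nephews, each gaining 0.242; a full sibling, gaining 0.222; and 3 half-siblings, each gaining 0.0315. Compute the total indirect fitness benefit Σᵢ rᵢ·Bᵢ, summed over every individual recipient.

0.316125

r to a full niece or nephew = 0.25 (full aunt/uncle↔niece/nephew: two paths of length 3 through the shared grandparent pair: r = 2·(1/2)^3 = 1/4).
r to a full sibling = 1/2 (full sibs share both parents — two paths of length 2: r = 2·(1/2)^2 = 1/2).
r to a half-sibling = 0.25 (half-sibs share one parent — one path of length 2: r = (1/2)^2 = 1/4).
Summing one r·B term per recipient: 3·0.25·0.242 + 1·0.5·0.222 + 3·0.25·0.0315 = 0.316125.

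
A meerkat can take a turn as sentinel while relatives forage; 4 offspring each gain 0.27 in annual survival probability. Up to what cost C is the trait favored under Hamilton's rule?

0.54

r to an offspring = 1/2 (one parent–offspring link: r = (1/2)^1 = 1/2).
Hamilton's rule: n·r·B > C, so the trait is favored while C < n·r·B = 4·0.5·0.27 = 0.54.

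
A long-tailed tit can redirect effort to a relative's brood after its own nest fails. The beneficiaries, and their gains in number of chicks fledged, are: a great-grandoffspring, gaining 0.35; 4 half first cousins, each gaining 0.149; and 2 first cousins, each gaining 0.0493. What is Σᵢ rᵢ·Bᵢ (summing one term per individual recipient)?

r to a great-grandoffspring = 1/8 (three parent–offspring links: r = (1/2)^3 = 1/8).
r to a half first cousin = 0.0625 (half first cousins share one grandparent — one path of length 4: r = (1/2)^4 = 1/16).
r to a first cousin = 1/8 (first cousins share one grandparent pair — two paths of length 4: r = 2·(1/2)^4 = 1/8).
Summing one r·B term per recipient: 1·0.125·0.35 + 4·0.0625·0.149 + 2·0.125·0.0493 = 0.093325.

0.093325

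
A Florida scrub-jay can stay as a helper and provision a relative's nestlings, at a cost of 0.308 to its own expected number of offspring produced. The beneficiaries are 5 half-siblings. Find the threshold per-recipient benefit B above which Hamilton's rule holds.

0.2464

r to a half-sibling = 1/4 (half-sibs share one parent — one path of length 2: r = (1/2)^2 = 1/4).
Hamilton's rule with n recipients of equal r: n·r·B > C, so B > C/(n·r) = 0.308/(5·0.25) = 0.2464.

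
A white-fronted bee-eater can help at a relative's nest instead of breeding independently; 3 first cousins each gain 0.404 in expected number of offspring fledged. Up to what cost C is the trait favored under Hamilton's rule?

r to a first cousin = 1/8 (first cousins share one grandparent pair — two paths of length 4: r = 2·(1/2)^4 = 1/8).
Hamilton's rule: n·r·B > C, so the trait is favored while C < n·r·B = 3·0.125·0.404 = 0.1515.

0.1515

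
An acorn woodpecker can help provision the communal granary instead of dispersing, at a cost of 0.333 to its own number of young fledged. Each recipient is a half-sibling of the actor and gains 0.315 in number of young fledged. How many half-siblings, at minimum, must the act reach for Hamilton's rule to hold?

5

r to a half-sibling = 1/4 (half-sibs share one parent — one path of length 2: r = (1/2)^2 = 1/4).
Hamilton's rule: n·r·B > C  ⇒  n > C/(r·B) = 0.333/(0.25·0.315) = 4.229.
The smallest integer exceeding 4.229 is 5.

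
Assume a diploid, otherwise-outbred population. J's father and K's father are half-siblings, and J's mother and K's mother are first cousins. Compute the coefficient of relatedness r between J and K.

0.09375

Relatedness sums over independent paths through distinct common ancestors.
J and K are related in two ways: half first cousins through their fathers (r = 1/16) and second cousins through their mothers (r = 1/32).
r = 1/16 + 1/32 = 0.09375.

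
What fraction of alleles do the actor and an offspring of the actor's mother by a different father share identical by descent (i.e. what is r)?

Each parent–offspring link contributes a factor of 1/2, and independent paths through distinct common ancestors add.
Half-sibs share one parent — one path of length 2: r = (1/2)^2 = 1/4.

0.25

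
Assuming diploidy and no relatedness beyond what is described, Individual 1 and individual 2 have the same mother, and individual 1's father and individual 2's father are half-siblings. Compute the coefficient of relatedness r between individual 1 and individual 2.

0.3125

Relatedness sums over independent paths through distinct common ancestors.
Individual 1 and individual 2 are related in two ways: half-sibs through their shared mother (r = 1/4) and half first cousins through their fathers (r = 1/16).
r = 1/4 + 1/16 = 5/16 = 0.3125.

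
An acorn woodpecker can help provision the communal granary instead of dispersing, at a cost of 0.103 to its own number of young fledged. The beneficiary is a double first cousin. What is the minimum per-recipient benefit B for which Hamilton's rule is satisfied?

0.412

r to a double first cousin = 1/4 (double first cousins share both grandparent pairs — four paths of length 4: r = 4·(1/2)^4 = 1/4).
Hamilton's rule with n recipients of equal r: n·r·B > C, so B > C/(n·r) = 0.103/(1·0.25) = 0.412.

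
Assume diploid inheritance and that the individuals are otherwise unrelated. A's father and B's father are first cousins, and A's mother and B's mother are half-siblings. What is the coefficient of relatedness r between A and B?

0.09375

Relatedness sums over independent paths through distinct common ancestors.
A and B are related in two ways: second cousins through their fathers (r = 1/32) and half first cousins through their mothers (r = 1/16).
r = 1/32 + 1/16 = 3/32 = 0.09375.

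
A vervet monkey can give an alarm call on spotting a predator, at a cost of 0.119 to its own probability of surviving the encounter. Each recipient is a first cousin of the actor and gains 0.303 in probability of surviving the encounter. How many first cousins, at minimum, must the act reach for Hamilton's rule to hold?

r to a first cousin = 1/8 (first cousins share one grandparent pair — two paths of length 4: r = 2·(1/2)^4 = 1/8).
Hamilton's rule: n·r·B > C  ⇒  n > C/(r·B) = 0.119/(0.125·0.303) = 3.142.
The smallest integer exceeding 3.142 is 4.

4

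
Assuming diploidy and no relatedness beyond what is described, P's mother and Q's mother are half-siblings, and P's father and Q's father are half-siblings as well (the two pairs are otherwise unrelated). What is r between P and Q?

Relatedness sums over independent paths through distinct common ancestors.
P and Q are related in two ways: half first cousins through their mothers (r = 1/16) and half first cousins through their fathers (r = 1/16).
r = 1/16 + 1/16 = 0.125.

0.125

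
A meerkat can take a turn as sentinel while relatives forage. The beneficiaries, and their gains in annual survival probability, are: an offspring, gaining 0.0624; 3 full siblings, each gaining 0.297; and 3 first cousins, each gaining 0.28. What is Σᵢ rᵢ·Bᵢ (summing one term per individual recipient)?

0.5817

r to an offspring = 0.5 (one parent–offspring link: r = (1/2)^1 = 1/2).
r to a full sibling = 0.5 (full sibs share both parents — two paths of length 2: r = 2·(1/2)^2 = 1/2).
r to a first cousin = 0.125 (first cousins share one grandparent pair — two paths of length 4: r = 2·(1/2)^4 = 1/8).
Summing one r·B term per recipient: 1·0.5·0.0624 + 3·0.5·0.297 + 3·0.125·0.28 = 0.5817.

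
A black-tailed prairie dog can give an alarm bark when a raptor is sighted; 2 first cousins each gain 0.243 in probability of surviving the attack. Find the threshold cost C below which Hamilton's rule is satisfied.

0.06075

r to a first cousin = 0.125 (first cousins share one grandparent pair — two paths of length 4: r = 2·(1/2)^4 = 1/8).
Hamilton's rule: n·r·B > C, so the trait is favored while C < n·r·B = 2·0.125·0.243 = 0.06075.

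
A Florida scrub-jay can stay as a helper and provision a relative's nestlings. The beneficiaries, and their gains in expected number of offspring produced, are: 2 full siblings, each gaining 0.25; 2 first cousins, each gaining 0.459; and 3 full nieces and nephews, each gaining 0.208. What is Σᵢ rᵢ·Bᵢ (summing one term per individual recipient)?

r to a full sibling = 1/2 (full sibs share both parents — two paths of length 2: r = 2·(1/2)^2 = 1/2).
r to a first cousin = 1/8 (first cousins share one grandparent pair — two paths of length 4: r = 2·(1/2)^4 = 1/8).
r to a full niece or nephew = 1/4 (full aunt/uncle↔niece/nephew: two paths of length 3 through the shared grandparent pair: r = 2·(1/2)^3 = 1/4).
Summing one r·B term per recipient: 2·0.5·0.25 + 2·0.125·0.459 + 3·0.25·0.208 = 0.52075.

0.52075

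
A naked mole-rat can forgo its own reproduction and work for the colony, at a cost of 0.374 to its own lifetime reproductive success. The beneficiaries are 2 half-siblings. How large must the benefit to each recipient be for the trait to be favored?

r to a half-sibling = 0.25 (half-sibs share one parent — one path of length 2: r = (1/2)^2 = 1/4).
Hamilton's rule with n recipients of equal r: n·r·B > C, so B > C/(n·r) = 0.374/(2·0.25) = 0.748.

0.748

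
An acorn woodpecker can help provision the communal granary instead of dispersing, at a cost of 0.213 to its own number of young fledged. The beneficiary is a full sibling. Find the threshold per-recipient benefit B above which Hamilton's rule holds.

0.426

r to a full sibling = 0.5 (full sibs share both parents — two paths of length 2: r = 2·(1/2)^2 = 1/2).
Hamilton's rule with n recipients of equal r: n·r·B > C, so B > C/(n·r) = 0.213/(1·0.5) = 0.426.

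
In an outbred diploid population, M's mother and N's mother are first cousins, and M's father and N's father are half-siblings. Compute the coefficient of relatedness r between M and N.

Wright's path rule: contributions from independent ancestry routes add.
M and N are related in two ways: second cousins through their mothers (r = 1/32) and half first cousins through their fathers (r = 1/16).
r = 1/32 + 1/16 = 3/32 = 0.09375.

0.09375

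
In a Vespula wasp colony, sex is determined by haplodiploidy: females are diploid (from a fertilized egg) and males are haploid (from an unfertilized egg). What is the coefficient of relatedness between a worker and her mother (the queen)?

One meiotic link between diploid queen and diploid daughter: r = 1/2.

0.5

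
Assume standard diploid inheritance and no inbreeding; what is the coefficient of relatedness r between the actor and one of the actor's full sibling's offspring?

0.25

Each parent–offspring link contributes a factor of 1/2, and independent paths through distinct common ancestors add.
Full aunt/uncle↔niece/nephew: two paths of length 3 through the shared grandparent pair: r = 2·(1/2)^3 = 1/4.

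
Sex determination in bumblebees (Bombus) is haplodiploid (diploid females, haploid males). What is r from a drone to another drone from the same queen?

Haploid brothers each carry a random half of the queen's diploid genome, so on average they share half: r = 1/2.

0.5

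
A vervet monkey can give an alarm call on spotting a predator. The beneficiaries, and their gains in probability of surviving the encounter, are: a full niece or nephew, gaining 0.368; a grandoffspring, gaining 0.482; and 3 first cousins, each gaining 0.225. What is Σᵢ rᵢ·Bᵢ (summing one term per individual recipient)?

0.296875

r to a full niece or nephew = 0.25 (full aunt/uncle↔niece/nephew: two paths of length 3 through the shared grandparent pair: r = 2·(1/2)^3 = 1/4).
r to a grandoffspring = 0.25 (two parent–offspring links: r = (1/2)^2 = 1/4).
r to a first cousin = 1/8 (first cousins share one grandparent pair — two paths of length 4: r = 2·(1/2)^4 = 1/8).
Summing one r·B term per recipient: 1·0.25·0.368 + 1·0.25·0.482 + 3·0.125·0.225 = 0.296875.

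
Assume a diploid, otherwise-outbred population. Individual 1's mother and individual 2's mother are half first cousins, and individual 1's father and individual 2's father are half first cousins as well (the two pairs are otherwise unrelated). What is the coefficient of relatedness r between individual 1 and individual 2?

0.03125

Independent pedigree routes through distinct common ancestors add.
Individual 1 and individual 2 are related in two ways: half second cousins through their mothers (r = 1/64) and half second cousins through their fathers (r = 1/64).
r = 1/64 + 1/64 = 0.03125.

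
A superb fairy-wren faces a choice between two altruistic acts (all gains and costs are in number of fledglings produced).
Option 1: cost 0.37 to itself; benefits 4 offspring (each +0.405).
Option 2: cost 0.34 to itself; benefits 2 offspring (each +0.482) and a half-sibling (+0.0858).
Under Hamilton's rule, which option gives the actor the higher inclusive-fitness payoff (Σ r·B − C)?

Option 1

Option 1: r to an offspring = 0.5.
Option 1: Σ r·B − C = (4·0.5·0.405) − 0.37 = 0.44.
Option 2: r to an offspring = 0.5.
Option 2: r to a half-sibling = 0.25.
Option 2: Σ r·B − C = (2·0.5·0.482 + 1·0.25·0.0858) − 0.34 = 0.16345.
Option 1 has the higher net inclusive-fitness payoff.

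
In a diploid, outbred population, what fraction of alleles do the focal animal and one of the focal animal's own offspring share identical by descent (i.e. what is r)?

Each parent–offspring link contributes a factor of 1/2, and independent paths through distinct common ancestors add.
One parent–offspring link: r = (1/2)^1 = 1/2.

0.5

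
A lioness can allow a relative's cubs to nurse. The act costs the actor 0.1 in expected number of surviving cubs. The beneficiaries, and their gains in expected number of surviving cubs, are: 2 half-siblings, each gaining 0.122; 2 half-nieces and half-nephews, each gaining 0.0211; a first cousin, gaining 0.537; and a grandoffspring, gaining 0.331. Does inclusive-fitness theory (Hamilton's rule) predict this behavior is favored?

Yes

Hamilton's rule: the trait is favored when the sum of r·B over every recipient exceeds the actor's cost C.
r to a half-sibling = 0.25 (half-sibs share one parent — one path of length 2: r = (1/2)^2 = 1/4).
r to a half-niece or half-nephew = 1/8 (half-aunt/uncle↔niece/nephew: one path of length 3: r = (1/2)^3 = 1/8).
r to a first cousin = 1/8 (first cousins share one grandparent pair — two paths of length 4: r = 2·(1/2)^4 = 1/8).
r to a grandoffspring = 1/4 (two parent–offspring links: r = (1/2)^2 = 1/4).
Summing one r·B term per recipient: 2·0.25·0.122 + 2·0.125·0.0211 + 1·0.125·0.537 + 1·0.25·0.331 = 0.21615.
0.21615 > 0.1: the indirect benefit exceeds the cost.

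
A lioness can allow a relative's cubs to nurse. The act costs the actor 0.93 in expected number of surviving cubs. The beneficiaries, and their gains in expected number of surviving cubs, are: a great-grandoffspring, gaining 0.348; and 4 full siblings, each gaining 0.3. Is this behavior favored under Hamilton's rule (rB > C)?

Hamilton's rule: the trait is favored when the sum of r·B over every recipient exceeds the actor's cost C.
r to a great-grandoffspring = 1/8 (three parent–offspring links: r = (1/2)^3 = 1/8).
r to a full sibling = 0.5 (full sibs share both parents — two paths of length 2: r = 2·(1/2)^2 = 1/2).
Summing one r·B term per recipient: 1·0.125·0.348 + 4·0.5·0.3 = 0.6435.
0.6435 < 0.93: the indirect benefit is less than the cost.

No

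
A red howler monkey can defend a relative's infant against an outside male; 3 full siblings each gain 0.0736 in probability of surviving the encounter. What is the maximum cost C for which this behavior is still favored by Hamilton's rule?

r to a full sibling = 1/2 (full sibs share both parents — two paths of length 2: r = 2·(1/2)^2 = 1/2).
Hamilton's rule: n·r·B > C, so the trait is favored while C < n·r·B = 3·0.5·0.0736 = 0.1104.

0.1104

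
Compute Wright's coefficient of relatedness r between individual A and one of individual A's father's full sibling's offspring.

0.125

Each parent–offspring link contributes a factor of 1/2, and independent paths through distinct common ancestors add.
First cousins share one grandparent pair — two paths of length 4: r = 2·(1/2)^4 = 1/8.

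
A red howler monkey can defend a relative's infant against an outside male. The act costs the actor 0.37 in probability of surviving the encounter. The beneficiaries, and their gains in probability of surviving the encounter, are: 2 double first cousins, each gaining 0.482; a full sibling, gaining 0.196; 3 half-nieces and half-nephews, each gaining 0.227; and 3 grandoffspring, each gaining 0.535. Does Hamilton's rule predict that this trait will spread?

Hamilton's rule: the trait is favored when the sum of r·B over every recipient exceeds the actor's cost C.
r to a double first cousin = 1/4 (double first cousins share both grandparent pairs — four paths of length 4: r = 4·(1/2)^4 = 1/4).
r to a full sibling = 0.5 (full sibs share both parents — two paths of length 2: r = 2·(1/2)^2 = 1/2).
r to a half-niece or half-nephew = 1/8 (half-aunt/uncle↔niece/nephew: one path of length 3: r = (1/2)^3 = 1/8).
r to a grandoffspring = 0.25 (two parent–offspring links: r = (1/2)^2 = 1/4).
Summing one r·B term per recipient: 2·0.25·0.482 + 1·0.5·0.196 + 3·0.125·0.227 + 3·0.25·0.535 = 0.825375.
0.825375 > 0.37: the indirect benefit exceeds the cost.

Yes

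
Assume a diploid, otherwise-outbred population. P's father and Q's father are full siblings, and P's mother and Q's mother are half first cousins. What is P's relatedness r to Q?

0.140625

Relatedness sums over independent paths through distinct common ancestors.
P and Q are related in two ways: first cousins through their fathers (r = 1/8) and half second cousins through their mothers (r = 1/64).
r = 1/8 + 1/64 = 0.140625.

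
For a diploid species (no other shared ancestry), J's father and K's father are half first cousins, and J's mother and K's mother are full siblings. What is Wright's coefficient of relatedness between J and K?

With two independent routes of shared ancestry, r is the sum of the two contributions.
J and K are related in two ways: half second cousins through their fathers (r = 1/64) and first cousins through their mothers (r = 1/8).
r = 1/64 + 1/8 = 9/64 = 0.140625.

0.140625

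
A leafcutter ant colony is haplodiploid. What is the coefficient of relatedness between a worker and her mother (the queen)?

One meiotic link between diploid queen and diploid daughter: r = 1/2.

0.5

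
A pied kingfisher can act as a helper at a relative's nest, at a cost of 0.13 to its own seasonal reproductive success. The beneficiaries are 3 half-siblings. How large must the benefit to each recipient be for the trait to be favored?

r to a half-sibling = 0.25 (half-sibs share one parent — one path of length 2: r = (1/2)^2 = 1/4).
Hamilton's rule with n recipients of equal r: n·r·B > C, so B > C/(n·r) = 0.13/(3·0.25) = 0.1733.

0.1733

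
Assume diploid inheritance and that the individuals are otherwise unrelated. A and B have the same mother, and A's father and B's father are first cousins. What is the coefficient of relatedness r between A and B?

0.28125

Wright's path rule: contributions from independent ancestry routes add.
A and B are related in two ways: half-sibs through their shared mother (r = 1/4) and second cousins through their fathers (r = 1/32).
r = 1/4 + 1/32 = 0.28125.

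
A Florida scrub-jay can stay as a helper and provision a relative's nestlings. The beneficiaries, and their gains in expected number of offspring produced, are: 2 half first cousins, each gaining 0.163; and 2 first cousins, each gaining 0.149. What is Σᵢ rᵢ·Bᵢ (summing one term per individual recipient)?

r to a half first cousin = 1/16 (half first cousins share one grandparent — one path of length 4: r = (1/2)^4 = 1/16).
r to a first cousin = 0.125 (first cousins share one grandparent pair — two paths of length 4: r = 2·(1/2)^4 = 1/8).
Summing one r·B term per recipient: 2·0.0625·0.163 + 2·0.125·0.149 = 0.057625.

0.057625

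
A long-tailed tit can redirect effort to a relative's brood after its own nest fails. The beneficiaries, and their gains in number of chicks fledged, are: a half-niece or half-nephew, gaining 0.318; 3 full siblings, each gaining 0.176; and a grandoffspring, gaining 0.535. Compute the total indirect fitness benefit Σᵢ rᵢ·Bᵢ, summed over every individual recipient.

0.4375

r to a half-niece or half-nephew = 0.125 (half-aunt/uncle↔niece/nephew: one path of length 3: r = (1/2)^3 = 1/8).
r to a full sibling = 1/2 (full sibs share both parents — two paths of length 2: r = 2·(1/2)^2 = 1/2).
r to a grandoffspring = 1/4 (two parent–offspring links: r = (1/2)^2 = 1/4).
Summing one r·B term per recipient: 1·0.125·0.318 + 3·0.5·0.176 + 1·0.25·0.535 = 0.4375.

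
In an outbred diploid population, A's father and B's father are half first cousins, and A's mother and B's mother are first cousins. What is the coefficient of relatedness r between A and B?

0.046875

Relatedness sums over independent paths through distinct common ancestors.
A and B are related in two ways: half second cousins through their fathers (r = 1/64) and second cousins through their mothers (r = 1/32).
r = 1/64 + 1/32 = 3/64 = 0.046875.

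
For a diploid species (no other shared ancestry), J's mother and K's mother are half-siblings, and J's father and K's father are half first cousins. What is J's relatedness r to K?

Wright's path rule: contributions from independent ancestry routes add.
J and K are related in two ways: half first cousins through their mothers (r = 1/16) and half second cousins through their fathers (r = 1/64).
r = 1/16 + 1/64 = 5/64 = 0.078125.

0.078125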